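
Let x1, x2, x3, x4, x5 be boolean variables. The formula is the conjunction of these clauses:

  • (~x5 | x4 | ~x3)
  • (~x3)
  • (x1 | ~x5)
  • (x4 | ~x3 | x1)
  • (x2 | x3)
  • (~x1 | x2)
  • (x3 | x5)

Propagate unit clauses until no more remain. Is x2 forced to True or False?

True

Unit clause (~x3) sets x3 = False.
From (x2 | x3) and x3 = False: x2 = True.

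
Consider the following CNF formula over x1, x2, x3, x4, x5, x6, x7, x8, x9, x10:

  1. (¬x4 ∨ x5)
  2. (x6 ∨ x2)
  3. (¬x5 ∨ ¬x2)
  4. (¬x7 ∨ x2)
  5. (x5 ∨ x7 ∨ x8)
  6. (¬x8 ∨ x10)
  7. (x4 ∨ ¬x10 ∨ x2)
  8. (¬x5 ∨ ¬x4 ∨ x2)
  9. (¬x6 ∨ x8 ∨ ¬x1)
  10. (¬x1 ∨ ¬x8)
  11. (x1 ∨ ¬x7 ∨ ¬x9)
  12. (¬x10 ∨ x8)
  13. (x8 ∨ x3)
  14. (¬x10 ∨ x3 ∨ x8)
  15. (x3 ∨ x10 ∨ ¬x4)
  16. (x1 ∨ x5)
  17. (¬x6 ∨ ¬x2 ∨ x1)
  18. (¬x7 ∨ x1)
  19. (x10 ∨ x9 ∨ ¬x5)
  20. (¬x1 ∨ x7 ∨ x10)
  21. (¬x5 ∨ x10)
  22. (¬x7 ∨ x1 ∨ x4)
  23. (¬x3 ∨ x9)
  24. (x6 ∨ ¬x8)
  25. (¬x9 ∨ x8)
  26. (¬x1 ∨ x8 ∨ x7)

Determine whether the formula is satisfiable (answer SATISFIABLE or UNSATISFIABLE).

UNSATISFIABLE

x8 = True:
  propagation gives x10=True, x1=False, x5=True, x2=False; an empty clause results — contradiction.
x8 = False:
  propagation gives x10=False, x3=True, x5=False, x4=False; an empty clause results — contradiction.
Every branch closes, so no satisfying assignment exists.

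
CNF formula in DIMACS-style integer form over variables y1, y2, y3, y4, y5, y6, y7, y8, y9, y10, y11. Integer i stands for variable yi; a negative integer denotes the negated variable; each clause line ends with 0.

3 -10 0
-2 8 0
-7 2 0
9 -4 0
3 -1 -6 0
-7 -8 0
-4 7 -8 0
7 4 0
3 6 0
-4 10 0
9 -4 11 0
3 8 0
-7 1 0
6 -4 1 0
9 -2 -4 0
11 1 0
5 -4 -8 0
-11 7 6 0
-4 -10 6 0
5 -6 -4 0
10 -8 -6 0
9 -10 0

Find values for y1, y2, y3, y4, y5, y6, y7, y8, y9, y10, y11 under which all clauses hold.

y1=True, y2=False, y3=True, y4=True, y5=True, y6=True, y7=False, y8=False, y9=True, y10=True, y11=False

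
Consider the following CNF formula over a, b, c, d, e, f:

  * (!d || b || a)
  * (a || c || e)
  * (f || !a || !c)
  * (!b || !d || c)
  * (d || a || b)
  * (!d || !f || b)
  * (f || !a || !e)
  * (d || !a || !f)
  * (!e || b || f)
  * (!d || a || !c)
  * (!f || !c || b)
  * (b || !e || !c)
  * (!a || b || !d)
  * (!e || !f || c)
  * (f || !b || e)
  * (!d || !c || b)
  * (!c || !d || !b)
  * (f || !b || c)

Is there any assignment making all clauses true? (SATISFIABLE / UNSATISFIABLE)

SATISFIABLE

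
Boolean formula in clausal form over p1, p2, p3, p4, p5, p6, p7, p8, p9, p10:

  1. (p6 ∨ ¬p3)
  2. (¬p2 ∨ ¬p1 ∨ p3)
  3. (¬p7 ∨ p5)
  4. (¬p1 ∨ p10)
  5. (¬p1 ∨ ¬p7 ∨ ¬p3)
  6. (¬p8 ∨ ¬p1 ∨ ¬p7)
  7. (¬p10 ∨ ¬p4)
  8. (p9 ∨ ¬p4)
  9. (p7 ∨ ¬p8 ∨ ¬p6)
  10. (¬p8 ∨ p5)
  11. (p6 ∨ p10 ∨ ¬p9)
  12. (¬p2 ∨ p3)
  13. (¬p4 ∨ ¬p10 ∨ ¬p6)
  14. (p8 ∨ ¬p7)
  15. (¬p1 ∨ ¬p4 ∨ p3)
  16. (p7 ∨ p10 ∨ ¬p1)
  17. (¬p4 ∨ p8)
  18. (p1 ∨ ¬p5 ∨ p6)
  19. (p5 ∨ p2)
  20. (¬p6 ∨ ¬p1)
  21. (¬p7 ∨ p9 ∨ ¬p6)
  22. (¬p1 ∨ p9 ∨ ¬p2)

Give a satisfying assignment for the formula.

Pure literal: p4 appears only negated; assign p4 = False.
Try p1 = False.
Try p2 = True.
  then p3 is forced to True.
  then p6 is forced to True.
Branch on p5: take p5 = False.
  then p7 is forced to False.
  then p8 is forced to False.
p9, p10 are now unconstrained; take p9 = True, p10 = True.

p1 = False  p2 = True  p3 = True  p4 = False  p5 = False  p6 = True  p7 = False  p8 = False  p9 = True  p10 = True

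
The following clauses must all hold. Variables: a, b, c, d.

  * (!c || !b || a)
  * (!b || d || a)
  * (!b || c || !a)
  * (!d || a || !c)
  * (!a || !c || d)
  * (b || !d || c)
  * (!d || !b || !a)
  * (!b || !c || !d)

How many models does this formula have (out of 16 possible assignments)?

The models are:
  a=0 b=0 c=0 d=0
  a=0 b=0 c=1 d=0
  a=0 b=1 c=0 d=1
  a=1 b=0 c=0 d=0
  a=1 b=0 c=1 d=1
Count: 5.

5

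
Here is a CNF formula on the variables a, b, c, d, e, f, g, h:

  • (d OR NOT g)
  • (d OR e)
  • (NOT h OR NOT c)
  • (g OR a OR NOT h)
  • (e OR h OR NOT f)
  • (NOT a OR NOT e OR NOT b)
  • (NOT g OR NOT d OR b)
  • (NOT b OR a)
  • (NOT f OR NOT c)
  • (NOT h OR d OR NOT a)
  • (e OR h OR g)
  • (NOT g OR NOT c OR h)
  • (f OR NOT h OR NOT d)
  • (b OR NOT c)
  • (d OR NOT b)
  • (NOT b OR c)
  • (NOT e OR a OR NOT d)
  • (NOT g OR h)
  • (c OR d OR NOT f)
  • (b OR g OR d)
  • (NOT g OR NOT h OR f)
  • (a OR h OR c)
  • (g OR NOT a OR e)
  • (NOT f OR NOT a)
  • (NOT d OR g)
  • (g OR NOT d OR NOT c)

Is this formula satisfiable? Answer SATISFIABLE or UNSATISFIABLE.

UNSATISFIABLE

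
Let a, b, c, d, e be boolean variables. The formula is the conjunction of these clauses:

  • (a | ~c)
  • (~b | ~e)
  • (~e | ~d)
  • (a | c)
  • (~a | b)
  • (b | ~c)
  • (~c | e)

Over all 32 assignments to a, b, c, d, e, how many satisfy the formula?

2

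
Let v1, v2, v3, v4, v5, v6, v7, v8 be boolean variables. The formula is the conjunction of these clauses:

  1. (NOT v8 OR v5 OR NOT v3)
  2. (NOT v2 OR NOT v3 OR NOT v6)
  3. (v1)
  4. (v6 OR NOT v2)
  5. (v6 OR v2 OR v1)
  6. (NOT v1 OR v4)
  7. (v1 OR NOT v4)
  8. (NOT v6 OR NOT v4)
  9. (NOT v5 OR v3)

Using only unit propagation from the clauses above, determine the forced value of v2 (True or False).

False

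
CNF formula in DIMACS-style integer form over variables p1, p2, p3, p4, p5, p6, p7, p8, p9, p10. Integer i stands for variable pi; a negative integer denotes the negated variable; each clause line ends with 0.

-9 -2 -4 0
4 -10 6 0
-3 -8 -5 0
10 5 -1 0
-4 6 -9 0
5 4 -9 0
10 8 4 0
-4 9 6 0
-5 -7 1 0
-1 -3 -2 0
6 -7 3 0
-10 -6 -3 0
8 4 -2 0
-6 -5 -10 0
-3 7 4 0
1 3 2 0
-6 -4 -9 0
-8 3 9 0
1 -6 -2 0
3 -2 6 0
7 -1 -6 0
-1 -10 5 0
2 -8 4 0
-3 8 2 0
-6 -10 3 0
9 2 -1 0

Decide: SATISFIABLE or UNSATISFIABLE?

Set p1 = False and propagate.
The remaining clauses are satisfied by p2 = False, p3 = True, p4 = True, p5 = False, p6 = True, p7 = True, p8 = True, p9 = False, p10 = False.
So p1 = 0, p2 = 0, p3 = 1, p4 = 1, p5 = 0, p6 = 1, p7 = 1, p8 = 1, p9 = 0, p10 = 0 is a satisfying assignment.

SATISFIABLE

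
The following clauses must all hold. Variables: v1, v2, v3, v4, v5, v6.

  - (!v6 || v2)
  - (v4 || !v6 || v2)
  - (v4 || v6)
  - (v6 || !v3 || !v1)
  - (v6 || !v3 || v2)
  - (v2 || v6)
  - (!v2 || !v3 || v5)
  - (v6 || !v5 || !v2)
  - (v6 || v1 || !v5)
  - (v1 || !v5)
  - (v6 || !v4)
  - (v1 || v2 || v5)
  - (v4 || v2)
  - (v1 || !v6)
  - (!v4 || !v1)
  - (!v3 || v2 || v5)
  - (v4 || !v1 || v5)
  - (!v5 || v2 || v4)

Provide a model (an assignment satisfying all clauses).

v3 occurs only negated in the remaining clauses — set v3 = False.
Try v1 = True.
  then v4 is forced to False.
  then v6 is forced to True.
  then v2 is forced to True.
  then v5 is forced to True.
Every clause has at least one true literal under this assignment.

v1 = T  v2 = T  v3 = F  v4 = F  v5 = T  v6 = T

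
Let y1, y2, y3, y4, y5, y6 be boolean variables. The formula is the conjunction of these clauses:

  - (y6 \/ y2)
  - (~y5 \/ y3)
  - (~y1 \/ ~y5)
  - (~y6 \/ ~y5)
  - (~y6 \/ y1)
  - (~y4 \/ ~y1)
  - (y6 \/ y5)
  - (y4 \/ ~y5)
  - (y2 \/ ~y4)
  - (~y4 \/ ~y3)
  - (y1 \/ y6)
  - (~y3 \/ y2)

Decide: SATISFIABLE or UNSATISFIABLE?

Pure literal: y2 appears only positively; assign y2 = True.
Branch on y1: take y1 = True.
  then y5 is forced to False.
  then y4 is forced to False.
  then y6 is forced to True.
y3 is now unconstrained; take y3 = True.
Every clause has at least one true literal under this assignment.
So y1 = T, y2 = T, y3 = T, y4 = F, y5 = F, y6 = T is a satisfying assignment.

SATISFIABLE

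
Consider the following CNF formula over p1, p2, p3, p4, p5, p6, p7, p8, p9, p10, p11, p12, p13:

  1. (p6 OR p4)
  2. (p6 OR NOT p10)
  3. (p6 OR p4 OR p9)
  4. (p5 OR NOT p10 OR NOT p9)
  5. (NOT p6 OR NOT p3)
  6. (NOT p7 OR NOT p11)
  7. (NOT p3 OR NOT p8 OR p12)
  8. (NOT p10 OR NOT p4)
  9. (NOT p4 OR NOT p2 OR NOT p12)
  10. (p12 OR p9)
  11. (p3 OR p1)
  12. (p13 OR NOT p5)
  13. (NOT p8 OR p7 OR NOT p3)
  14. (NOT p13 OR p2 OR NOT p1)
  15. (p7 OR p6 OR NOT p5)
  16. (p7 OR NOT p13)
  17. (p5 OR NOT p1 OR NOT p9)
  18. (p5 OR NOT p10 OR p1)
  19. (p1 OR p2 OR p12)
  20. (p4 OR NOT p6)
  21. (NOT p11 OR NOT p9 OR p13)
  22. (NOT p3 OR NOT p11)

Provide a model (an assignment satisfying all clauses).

p1 = False, p2 = False, p3 = True, p4 = True, p5 = True, p6 = False, p7 = True, p8 = False, p9 = False, p10 = False, p11 = False, p12 = True, p13 = True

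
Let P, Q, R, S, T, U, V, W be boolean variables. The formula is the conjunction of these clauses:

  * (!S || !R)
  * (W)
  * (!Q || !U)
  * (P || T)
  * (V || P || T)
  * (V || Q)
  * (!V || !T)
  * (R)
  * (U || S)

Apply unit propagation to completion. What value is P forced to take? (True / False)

(W) stands alone — W = True.
Unit clause (R) sets R = True.
(!R || !S): since R = True, the clause reduces to (!S). S = False.
(S || U): since S = False, the clause reduces to (U). U = True.
From (!Q || !U) and U = True: Q = False.
From (Q || V) and Q = False: V = True.
(!T || !V): since V = True, the clause reduces to (!T). T = False.
(P || T): since T = False, the clause reduces to (P). P = True.

True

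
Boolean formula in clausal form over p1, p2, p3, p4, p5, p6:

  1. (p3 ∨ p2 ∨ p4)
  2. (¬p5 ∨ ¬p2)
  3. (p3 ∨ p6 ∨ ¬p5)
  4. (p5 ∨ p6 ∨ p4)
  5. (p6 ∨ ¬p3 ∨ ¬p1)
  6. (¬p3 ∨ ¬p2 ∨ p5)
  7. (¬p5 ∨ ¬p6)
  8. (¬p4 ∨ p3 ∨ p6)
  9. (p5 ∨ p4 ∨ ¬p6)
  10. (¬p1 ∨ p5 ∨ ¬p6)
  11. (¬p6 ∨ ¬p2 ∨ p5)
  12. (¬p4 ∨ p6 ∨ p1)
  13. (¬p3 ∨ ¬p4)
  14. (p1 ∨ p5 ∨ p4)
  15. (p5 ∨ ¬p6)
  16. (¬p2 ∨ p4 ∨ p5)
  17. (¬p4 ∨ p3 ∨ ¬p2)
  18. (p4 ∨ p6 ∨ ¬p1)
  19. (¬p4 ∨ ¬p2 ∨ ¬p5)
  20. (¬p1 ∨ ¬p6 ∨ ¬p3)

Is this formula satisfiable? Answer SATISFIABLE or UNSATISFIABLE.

SATISFIABLE

Branch on p1: take p1 = False.
The remaining clauses are satisfied by p2 = False, p3 = True, p4 = False, p5 = True, p6 = False.
Every clause has at least one true literal under this assignment.
So p1=F  p2=F  p3=T  p4=F  p5=T  p6=F is a satisfying assignment.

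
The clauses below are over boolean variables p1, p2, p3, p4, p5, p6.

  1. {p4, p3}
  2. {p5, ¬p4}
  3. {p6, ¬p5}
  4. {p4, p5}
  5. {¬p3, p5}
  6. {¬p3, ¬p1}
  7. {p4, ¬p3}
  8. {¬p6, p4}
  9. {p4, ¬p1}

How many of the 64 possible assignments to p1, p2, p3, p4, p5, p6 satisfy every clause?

The models are:
  p1=0 p2=0 p3=0 p4=1 p5=1 p6=1
  p1=0 p2=0 p3=1 p4=1 p5=1 p6=1
  p1=0 p2=1 p3=0 p4=1 p5=1 p6=1
  p1=0 p2=1 p3=1 p4=1 p5=1 p6=1
  p1=1 p2=0 p3=0 p4=1 p5=1 p6=1
  p1=1 p2=1 p3=0 p4=1 p5=1 p6=1
That's 6 in total.

6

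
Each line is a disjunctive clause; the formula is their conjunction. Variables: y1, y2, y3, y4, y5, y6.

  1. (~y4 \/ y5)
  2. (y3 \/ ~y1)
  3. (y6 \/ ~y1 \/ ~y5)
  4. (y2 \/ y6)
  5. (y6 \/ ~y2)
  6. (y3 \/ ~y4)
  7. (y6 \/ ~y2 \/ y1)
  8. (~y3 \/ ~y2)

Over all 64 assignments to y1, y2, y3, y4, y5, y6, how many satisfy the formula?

10

Case analysis on y2 and y6:
  y2=T, y6=T: remaining (y1,y3,y4,y5) ∈ {(F,F,F,F); (F,F,F,T)} — 2.
  y2=T, y6=F: a clause becomes empty — 0.
  y2=F, y6=T: 8 of the 16 assignments to (y1,y3,y4,y5) work.
  y2=F, y6=F: a clause becomes empty — 0.
Total: 2 + 0 + 8 + 0 = 10.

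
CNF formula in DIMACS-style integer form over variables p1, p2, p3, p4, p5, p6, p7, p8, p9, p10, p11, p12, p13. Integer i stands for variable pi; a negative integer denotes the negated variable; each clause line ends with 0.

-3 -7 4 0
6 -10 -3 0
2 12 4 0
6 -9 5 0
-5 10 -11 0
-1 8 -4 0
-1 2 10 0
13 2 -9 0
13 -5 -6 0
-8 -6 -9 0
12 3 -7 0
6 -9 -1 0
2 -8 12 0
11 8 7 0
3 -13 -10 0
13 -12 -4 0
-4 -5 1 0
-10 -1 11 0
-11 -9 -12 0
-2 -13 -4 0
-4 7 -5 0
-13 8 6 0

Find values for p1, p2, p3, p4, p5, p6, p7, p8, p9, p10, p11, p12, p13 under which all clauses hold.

p1=F, p2=T, p3=F, p4=F, p5=T, p6=F, p7=T, p8=T, p9=F, p10=F, p11=F, p12=T, p13=F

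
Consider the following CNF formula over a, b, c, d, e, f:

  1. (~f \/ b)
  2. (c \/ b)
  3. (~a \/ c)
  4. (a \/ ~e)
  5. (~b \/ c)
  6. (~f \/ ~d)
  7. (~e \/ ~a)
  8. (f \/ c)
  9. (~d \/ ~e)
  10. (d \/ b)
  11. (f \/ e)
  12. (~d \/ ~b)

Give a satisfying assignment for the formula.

a = F, b = T, c = T, d = F, e = F, f = T

Check each clause:
  1. (b \/ ~f) — b is true.
  2. (b \/ c) — b is true.
  3. (~a \/ c) — c is true.
  4. (a \/ ~e) — ~e is true.
  5. (c \/ ~b) — c is true.
  6. (~d \/ ~f) — ~d is true.
  7. (~e \/ ~a) — ~e is true.
  8. (c \/ f) — c is true.
  9. (~d \/ ~e) — ~e is true.
  10. (d \/ b) — b is true.
  11. (f \/ e) — f is true.
  12. (~b \/ ~d) — ~d is true.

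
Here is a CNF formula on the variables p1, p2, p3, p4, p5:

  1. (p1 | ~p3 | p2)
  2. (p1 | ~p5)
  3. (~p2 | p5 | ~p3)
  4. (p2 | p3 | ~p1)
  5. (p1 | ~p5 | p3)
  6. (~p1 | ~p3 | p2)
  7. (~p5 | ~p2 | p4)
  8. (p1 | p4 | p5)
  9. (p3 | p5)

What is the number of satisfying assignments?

Satisfying assignments:
  p1=1 p2=1 p3=0 p4=1 p5=1
  p1=1 p2=1 p3=1 p4=1 p5=1
That's 2 in total.

2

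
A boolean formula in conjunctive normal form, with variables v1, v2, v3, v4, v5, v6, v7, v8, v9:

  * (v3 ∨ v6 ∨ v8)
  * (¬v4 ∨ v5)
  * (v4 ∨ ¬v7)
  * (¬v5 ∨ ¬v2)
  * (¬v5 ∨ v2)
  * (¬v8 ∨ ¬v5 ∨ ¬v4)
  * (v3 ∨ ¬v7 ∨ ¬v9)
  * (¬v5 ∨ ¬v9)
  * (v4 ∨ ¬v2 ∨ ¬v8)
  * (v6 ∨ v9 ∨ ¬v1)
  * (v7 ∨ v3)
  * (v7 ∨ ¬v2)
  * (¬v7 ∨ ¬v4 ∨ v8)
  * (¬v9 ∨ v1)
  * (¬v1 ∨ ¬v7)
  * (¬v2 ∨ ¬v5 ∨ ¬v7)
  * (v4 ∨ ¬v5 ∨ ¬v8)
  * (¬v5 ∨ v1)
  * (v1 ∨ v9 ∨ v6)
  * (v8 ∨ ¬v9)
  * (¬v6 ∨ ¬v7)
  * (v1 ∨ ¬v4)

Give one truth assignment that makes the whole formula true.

v1=1, v2=0, v3=1, v4=0, v5=0, v6=0, v7=0, v8=1, v9=1

Check each clause:
  1. (v6 ∨ v3 ∨ v8) — v8 is true.
  2. (¬v4 ∨ v5) — ¬v4 is true.
  3. (¬v7 ∨ v4) — ¬v7 is true.
  4. (¬v5 ∨ ¬v2) — ¬v5 is true.
  5. (v2 ∨ ¬v5) — ¬v5 is true.
  6. (¬v4 ∨ ¬v5 ∨ ¬v8) — ¬v5 is true.
  7. (¬v9 ∨ ¬v7 ∨ v3) — ¬v7 is true.
  8. (¬v9 ∨ ¬v5) — ¬v5 is true.
  9. (¬v2 ∨ ¬v8 ∨ v4) — ¬v2 is true.
  10. (¬v1 ∨ v9 ∨ v6) — v9 is true.
  11. (v3 ∨ v7) — v3 is true.
  12. (¬v2 ∨ v7) — ¬v2 is true.
  13. (¬v4 ∨ v8 ∨ ¬v7) — v8 is true.
  14. (v1 ∨ ¬v9) — v1 is true.
  15. (¬v1 ∨ ¬v7) — ¬v7 is true.
  16. (¬v5 ∨ ¬v7 ∨ ¬v2) — ¬v7 is true.
  17. (¬v8 ∨ ¬v5 ∨ v4) — ¬v5 is true.
  18. (v1 ∨ ¬v5) — v1 is true.
  19. (v1 ∨ v6 ∨ v9) — v1 is true.
  20. (v8 ∨ ¬v9) — v8 is true.
  21. (¬v6 ∨ ¬v7) — ¬v7 is true.
  22. (¬v4 ∨ v1) — v1 is true.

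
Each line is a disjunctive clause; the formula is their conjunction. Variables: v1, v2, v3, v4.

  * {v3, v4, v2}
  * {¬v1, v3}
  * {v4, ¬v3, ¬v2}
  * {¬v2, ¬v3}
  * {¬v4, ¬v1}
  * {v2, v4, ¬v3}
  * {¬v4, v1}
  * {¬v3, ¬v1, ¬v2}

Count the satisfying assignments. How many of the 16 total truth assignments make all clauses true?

1

Satisfying assignments:
  v1=0 v2=1 v3=0 v4=0
That's 1 in total.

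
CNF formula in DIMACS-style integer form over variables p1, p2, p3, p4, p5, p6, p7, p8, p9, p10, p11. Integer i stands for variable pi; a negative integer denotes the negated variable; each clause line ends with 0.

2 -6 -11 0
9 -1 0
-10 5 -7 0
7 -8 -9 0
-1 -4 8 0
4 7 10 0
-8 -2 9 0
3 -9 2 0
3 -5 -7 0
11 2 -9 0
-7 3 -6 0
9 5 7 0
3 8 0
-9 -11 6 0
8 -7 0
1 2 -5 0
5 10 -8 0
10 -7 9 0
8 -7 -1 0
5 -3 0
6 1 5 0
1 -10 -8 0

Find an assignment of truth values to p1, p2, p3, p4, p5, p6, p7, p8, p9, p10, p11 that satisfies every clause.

p1 = True, p2 = True, p3 = True, p4 = True, p5 = True, p6 = True, p7 = True, p8 = True, p9 = True, p10 = True, p11 = False

Try p1 = True.
  then p9 is forced to True.
Branch on p2: take p2 = True.
Try p3 = True.
  then p5 is forced to True.
The remaining clauses are satisfied by p4 = True, p6 = True, p7 = True, p8 = True, p10 = True, p11 = False.
Every clause has at least one true literal under this assignment.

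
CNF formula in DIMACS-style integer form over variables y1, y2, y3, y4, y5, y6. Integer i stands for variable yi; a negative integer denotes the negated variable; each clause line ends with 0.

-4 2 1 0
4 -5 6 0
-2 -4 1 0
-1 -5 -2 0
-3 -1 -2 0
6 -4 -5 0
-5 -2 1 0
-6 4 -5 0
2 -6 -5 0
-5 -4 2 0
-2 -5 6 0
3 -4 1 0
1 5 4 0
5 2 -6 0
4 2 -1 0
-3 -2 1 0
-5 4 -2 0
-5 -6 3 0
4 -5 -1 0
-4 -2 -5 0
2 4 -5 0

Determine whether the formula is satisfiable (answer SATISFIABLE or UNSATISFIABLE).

SATISFIABLE

Try y1 = True.
Branch on y2: take y2 = False.
  then y4 is forced to True.
  then y5 is forced to False.
  then y6 is forced to False.
y3 is now unconstrained; take y3 = True.
Every clause has at least one true literal under this assignment.
So y1=1, y2=0, y3=1, y4=1, y5=0, y6=0 is a satisfying assignment.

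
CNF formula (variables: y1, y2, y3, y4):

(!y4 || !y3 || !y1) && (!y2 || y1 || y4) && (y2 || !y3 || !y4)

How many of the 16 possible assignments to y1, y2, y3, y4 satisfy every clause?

11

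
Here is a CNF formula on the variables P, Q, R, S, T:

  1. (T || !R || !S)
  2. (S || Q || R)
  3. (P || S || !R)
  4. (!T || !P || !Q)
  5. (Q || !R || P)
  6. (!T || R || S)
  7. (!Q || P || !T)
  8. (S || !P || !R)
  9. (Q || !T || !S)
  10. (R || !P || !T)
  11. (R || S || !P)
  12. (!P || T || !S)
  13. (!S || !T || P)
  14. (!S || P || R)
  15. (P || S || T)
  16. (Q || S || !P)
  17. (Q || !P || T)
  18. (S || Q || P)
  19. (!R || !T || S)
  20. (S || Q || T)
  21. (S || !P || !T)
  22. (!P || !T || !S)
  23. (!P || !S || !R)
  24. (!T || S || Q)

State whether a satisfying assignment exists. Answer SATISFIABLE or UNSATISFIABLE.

S = True:
  P = True:
    propagation gives T=True; an empty clause results — contradiction.
  P = False:
    propagation gives T=False, R=False; an empty clause results — contradiction.
S = False:
  P = True:
    propagation gives R=False; an empty clause results — contradiction.
  P = False:
    propagation gives R=False, Q=True, T=False; an empty clause results — contradiction.
Every branch closes, so no satisfying assignment exists.

UNSATISFIABLE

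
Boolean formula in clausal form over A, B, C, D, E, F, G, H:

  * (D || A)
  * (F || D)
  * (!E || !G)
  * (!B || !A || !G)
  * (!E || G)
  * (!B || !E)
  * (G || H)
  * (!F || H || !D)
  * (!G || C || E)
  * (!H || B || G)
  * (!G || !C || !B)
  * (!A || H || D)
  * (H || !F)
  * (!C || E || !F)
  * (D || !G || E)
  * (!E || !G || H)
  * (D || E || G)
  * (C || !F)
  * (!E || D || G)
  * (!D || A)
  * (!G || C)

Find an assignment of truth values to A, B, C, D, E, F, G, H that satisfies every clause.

A=T, B=F, C=T, D=T, E=F, F=F, G=T, H=F

Check each clause:
  1. (A || D) — A is true.
  2. (F || D) — D is true.
  3. (!E || !G) — !E is true.
  4. (!A || !G || !B) — !B is true.
  5. (G || !E) — !E is true.
  6. (!E || !B) — !E is true.
  7. (H || G) — G is true.
  8. (!D || !F || H) — !F is true.
  9. (!G || E || C) — C is true.
  10. (B || !H || G) — !H is true.
  11. (!C || !G || !B) — !B is true.
  12. (!A || D || H) — D is true.
  13. (!F || H) — !F is true.
  14. (!F || E || !C) — !F is true.
  15. (!G || D || E) — D is true.
  16. (!G || H || !E) — !E is true.
  17. (D || G || E) — D is true.
  18. (C || !F) — !F is true.
  19. (D || !E || G) — !E is true.
  20. (!D || A) — A is true.
  21. (C || !G) — C is true.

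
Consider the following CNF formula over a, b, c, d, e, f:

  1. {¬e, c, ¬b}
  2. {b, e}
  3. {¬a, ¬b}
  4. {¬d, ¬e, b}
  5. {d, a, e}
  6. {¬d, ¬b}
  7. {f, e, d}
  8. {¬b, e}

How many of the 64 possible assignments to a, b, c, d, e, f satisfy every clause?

Case analysis on b and e:
  b=1, e=1: remaining (a,c,d,f) ∈ {(0,1,0,0); (0,1,0,1)} — 2.
  b=1, e=0: a clause becomes empty — 0.
  b=0, e=1: forces d=0; a, c, f free → 2^3 = 8.
  b=0, e=0: a clause becomes empty — 0.
Total: 2 + 0 + 8 + 0 = 10.

10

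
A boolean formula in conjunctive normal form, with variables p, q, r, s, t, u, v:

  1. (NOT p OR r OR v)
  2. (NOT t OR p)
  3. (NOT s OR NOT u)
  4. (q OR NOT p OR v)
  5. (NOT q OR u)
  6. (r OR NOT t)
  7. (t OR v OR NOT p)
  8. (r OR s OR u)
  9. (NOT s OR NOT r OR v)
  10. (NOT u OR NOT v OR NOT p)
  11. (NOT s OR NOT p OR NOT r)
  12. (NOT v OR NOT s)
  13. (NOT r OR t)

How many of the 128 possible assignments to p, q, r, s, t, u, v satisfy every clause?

7

Satisfying assignments:
  p=F q=F r=F s=F t=F u=T v=F
  p=F q=F r=F s=F t=F u=T v=T
  p=F q=F r=F s=T t=F u=F v=F
  p=F q=T r=F s=F t=F u=T v=F
  p=F q=T r=F s=F t=F u=T v=T
  p=T q=F r=T s=F t=T u=F v=T
  p=T q=T r=T s=F t=T u=T v=F
Count: 7.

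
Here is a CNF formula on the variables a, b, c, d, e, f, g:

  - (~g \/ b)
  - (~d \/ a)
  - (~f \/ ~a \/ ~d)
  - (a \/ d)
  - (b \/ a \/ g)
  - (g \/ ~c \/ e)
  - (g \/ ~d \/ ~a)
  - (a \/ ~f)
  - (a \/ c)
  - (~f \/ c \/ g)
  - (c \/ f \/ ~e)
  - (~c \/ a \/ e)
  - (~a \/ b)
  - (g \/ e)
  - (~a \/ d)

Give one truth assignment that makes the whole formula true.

a=T, b=T, c=T, d=T, e=T, f=F, g=T

Check each clause:
  1. (~g \/ b) — b is true.
  2. (a \/ ~d) — a is true.
  3. (~d \/ ~f \/ ~a) — ~f is true.
  4. (a \/ d) — a is true.
  5. (g \/ b \/ a) — a is true.
  6. (e \/ ~c \/ g) — e is true.
  7. (g \/ ~a \/ ~d) — g is true.
  8. (a \/ ~f) — a is true.
  9. (a \/ c) — a is true.
  10. (~f \/ c \/ g) — ~f is true.
  11. (f \/ ~e \/ c) — c is true.
  12. (~c \/ a \/ e) — a is true.
  13. (~a \/ b) — b is true.
  14. (g \/ e) — e is true.
  15. (~a \/ d) — d is true.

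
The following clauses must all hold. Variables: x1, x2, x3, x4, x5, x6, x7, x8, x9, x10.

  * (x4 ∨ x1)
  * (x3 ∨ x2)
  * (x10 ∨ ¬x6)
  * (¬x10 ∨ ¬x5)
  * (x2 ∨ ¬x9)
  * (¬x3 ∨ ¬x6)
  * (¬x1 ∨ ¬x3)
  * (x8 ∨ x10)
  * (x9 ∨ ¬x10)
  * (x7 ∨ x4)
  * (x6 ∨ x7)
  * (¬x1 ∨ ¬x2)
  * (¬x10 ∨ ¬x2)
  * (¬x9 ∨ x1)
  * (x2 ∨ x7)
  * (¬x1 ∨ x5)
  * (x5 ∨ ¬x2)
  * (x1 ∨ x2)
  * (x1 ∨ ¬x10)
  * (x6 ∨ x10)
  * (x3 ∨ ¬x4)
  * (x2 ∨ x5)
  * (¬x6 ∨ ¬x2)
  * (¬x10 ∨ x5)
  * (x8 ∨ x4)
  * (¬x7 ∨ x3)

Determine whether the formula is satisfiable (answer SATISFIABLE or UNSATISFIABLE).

x2 = True:
  propagation gives x1=False, x4=True, x10=False, x6=False; an empty clause results — contradiction.
x2 = False:
  propagation gives x3=True, x9=False, x6=False, x1=False; an empty clause results — contradiction.
Every branch closes, so no satisfying assignment exists.

UNSATISFIABLE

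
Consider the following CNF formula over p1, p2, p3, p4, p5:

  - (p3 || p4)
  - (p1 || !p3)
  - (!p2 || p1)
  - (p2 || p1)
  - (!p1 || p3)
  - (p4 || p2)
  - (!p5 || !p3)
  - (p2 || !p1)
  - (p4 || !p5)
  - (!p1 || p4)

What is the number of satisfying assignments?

1

Satisfying assignments:
  p1=T p2=T p3=T p4=T p5=F
That's 1 in total.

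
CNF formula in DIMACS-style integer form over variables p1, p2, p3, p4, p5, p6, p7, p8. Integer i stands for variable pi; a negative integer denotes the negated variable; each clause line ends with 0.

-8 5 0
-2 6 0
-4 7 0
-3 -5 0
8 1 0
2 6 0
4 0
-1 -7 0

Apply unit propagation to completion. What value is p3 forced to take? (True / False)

False

(p4) stands alone — p4 = True.
In (NOT p4 OR p7), NOT p4 is now false; p7 must hold, so p7 = True.
(NOT p7 OR NOT p1): since p7 = True, the clause reduces to (NOT p1). p1 = False.
From (p1 OR p8) and p1 = False: p8 = True.
(NOT p8 OR p5): since p8 = True, the clause reduces to (p5). p5 = True.
In (NOT p5 OR NOT p3), NOT p5 is now false; NOT p3 must hold, so p3 = False.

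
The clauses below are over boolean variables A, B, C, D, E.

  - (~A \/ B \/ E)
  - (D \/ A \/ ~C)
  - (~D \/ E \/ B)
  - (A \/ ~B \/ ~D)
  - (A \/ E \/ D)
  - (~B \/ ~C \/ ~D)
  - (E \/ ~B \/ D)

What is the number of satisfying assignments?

12

Split on D, then B.
  D=1, B=1: remaining (A,C,E) ∈ {(1,0,0); (1,0,1)} — 2.
  D=1, B=0: remaining (A,C,E) ∈ {(0,0,1); (0,1,1); (1,0,1); (1,1,1)} — 4.
  D=0, B=1: remaining (A,C,E) ∈ {(0,0,1); (1,0,1); (1,1,1)} — 3.
  D=0, B=0: remaining (A,C,E) ∈ {(0,0,1); (1,0,1); (1,1,1)} — 3.
Total: 2 + 4 + 3 + 3 = 12.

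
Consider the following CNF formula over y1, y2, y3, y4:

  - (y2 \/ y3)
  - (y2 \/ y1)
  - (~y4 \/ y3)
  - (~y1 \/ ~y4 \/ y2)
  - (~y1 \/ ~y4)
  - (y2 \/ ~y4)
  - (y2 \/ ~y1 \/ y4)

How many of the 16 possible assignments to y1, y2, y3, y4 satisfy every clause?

The models are:
  y1=0 y2=1 y3=0 y4=0
  y1=0 y2=1 y3=1 y4=0
  y1=0 y2=1 y3=1 y4=1
  y1=1 y2=1 y3=0 y4=0
  y1=1 y2=1 y3=1 y4=0
That's 5 in total.

5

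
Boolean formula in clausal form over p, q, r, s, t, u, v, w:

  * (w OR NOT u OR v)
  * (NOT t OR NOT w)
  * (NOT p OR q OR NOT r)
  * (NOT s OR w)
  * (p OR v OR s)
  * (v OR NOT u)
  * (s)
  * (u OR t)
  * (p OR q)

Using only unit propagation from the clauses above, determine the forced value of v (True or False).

True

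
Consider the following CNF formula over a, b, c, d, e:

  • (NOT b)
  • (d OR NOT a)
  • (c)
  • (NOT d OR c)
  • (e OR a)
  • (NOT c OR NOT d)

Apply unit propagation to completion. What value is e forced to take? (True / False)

(NOT b) is a unit clause: b = False.
(c) is a unit clause: c = True.
(NOT d OR NOT c): since c = True, the clause reduces to (NOT d). d = False.
(NOT a OR d): since d = False, the clause reduces to (NOT a). a = False.
From (a OR e) and a = False: e = True.

True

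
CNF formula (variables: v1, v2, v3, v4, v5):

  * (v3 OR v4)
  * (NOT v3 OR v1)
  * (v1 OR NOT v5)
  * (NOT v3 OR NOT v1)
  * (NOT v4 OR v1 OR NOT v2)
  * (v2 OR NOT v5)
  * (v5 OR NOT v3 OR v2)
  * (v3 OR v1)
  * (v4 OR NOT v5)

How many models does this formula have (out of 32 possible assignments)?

The models are:
  v1=1 v2=0 v3=0 v4=1 v5=0
  v1=1 v2=1 v3=0 v4=1 v5=0
  v1=1 v2=1 v3=0 v4=1 v5=1
That's 3 in total.

3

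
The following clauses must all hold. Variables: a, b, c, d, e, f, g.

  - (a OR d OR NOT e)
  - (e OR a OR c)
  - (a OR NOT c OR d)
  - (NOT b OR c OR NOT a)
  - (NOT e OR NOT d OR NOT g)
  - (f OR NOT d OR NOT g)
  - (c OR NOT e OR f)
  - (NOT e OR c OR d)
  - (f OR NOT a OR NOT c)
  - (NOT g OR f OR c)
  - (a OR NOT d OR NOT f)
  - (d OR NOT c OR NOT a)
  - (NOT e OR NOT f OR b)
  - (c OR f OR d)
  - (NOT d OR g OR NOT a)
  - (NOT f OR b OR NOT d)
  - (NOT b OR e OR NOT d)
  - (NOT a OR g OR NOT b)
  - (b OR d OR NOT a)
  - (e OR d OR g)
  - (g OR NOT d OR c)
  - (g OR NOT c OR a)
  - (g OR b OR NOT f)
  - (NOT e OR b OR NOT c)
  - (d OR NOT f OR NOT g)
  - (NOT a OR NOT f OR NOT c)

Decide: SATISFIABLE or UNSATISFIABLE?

UNSATISFIABLE

d = True:
  c = True:
    f = True:
      propagation gives a=True; contradiction.
    f = False:
      propagation gives g=False, a=False; contradiction.
  c = False:
    propagation gives g=True, e=False, a=True, b=False; an empty clause results — contradiction.
d = False:
  c = True:
    propagation gives a=True; an empty clause results — contradiction.
  c = False:
    propagation gives e=False, a=True, b=False; an empty clause results — contradiction.
Every branch closes, so no satisfying assignment exists.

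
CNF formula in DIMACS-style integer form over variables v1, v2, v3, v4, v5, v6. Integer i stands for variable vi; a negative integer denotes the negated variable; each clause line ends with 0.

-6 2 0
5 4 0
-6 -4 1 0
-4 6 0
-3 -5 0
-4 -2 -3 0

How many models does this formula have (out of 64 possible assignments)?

The models are:
  v1=0 v2=0 v3=0 v4=0 v5=1 v6=0
  v1=0 v2=1 v3=0 v4=0 v5=1 v6=0
  v1=0 v2=1 v3=0 v4=0 v5=1 v6=1
  v1=1 v2=0 v3=0 v4=0 v5=1 v6=0
  v1=1 v2=1 v3=0 v4=0 v5=1 v6=0
  v1=1 v2=1 v3=0 v4=0 v5=1 v6=1
  v1=1 v2=1 v3=0 v4=1 v5=0 v6=1
  v1=1 v2=1 v3=0 v4=1 v5=1 v6=1
That's 8 in total.

8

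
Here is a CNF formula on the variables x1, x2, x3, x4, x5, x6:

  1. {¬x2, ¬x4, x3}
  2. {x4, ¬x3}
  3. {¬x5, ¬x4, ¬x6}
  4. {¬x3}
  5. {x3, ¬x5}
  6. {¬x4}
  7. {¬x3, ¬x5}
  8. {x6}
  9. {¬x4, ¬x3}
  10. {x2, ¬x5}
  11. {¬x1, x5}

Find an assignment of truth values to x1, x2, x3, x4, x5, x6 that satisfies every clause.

The clause (¬x3) is unit: x3 must be False.
(¬x5) is a unit clause, so x5 = False.
(¬x4) is a unit clause, so x4 = False.
Unit propagation: (x6) forces x6 = True.
The clause (¬x1) is unit: x1 must be False.
x2 is now unconstrained; take x2 = True.
Every clause has at least one true literal under this assignment.

x1=F  x2=T  x3=F  x4=F  x5=F  x6=T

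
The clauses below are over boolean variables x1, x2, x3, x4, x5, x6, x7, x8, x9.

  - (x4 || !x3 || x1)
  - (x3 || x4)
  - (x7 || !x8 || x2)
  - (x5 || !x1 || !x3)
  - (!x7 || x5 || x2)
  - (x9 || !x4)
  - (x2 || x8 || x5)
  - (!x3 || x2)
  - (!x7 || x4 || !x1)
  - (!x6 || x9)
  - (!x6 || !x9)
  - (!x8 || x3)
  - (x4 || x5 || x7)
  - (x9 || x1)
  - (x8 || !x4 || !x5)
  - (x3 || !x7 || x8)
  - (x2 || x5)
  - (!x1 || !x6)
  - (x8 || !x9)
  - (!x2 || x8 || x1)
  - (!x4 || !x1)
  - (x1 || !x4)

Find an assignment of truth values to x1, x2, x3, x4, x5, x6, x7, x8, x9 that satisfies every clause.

x1 = 1, x2 = 1, x3 = 1, x4 = 0, x5 = 1, x6 = 0, x7 = 0, x8 = 1, x9 = 1

x6 occurs only negated in the remaining clauses — set x6 = False.
Try x1 = True.
  then x4 is forced to False.
  then x3 is forced to True.
  then x5 is forced to True.
  then x2 is forced to True.
  then x7 is forced to False.
Set x8 = True and propagate.
x9 is now unconstrained; take x9 = True.
Check each clause:
  1. (x4 || x1 || !x3) — x1 is true.
  2. (x3 || x4) — x3 is true.
  3. (x7 || !x8 || x2) — x2 is true.
  4. (!x3 || !x1 || x5) — x5 is true.
  5. (x2 || x5 || !x7) — !x7 is true.
  6. (x9 || !x4) — x9 is true.
  7. (x8 || x5 || x2) — x8 is true.
  8. (!x3 || x2) — x2 is true.
  9. (x4 || !x7 || !x1) — !x7 is true.
  10. (!x6 || x9) — x9 is true.
  11. (!x9 || !x6) — !x6 is true.
  12. (!x8 || x3) — x3 is true.
  13. (x5 || x7 || x4) — x5 is true.
  14. (x1 || x9) — x1 is true.
  15. (x8 || !x4 || !x5) — x8 is true.
  16. (x8 || !x7 || x3) — x8 is true.
  17. (x2 || x5) — x2 is true.
  18. (!x6 || !x1) — !x6 is true.
  19. (x8 || !x9) — x8 is true.
  20. (x8 || !x2 || x1) — x8 is true.
  21. (!x4 || !x1) — !x4 is true.
  22. (!x4 || x1) — x1 is true.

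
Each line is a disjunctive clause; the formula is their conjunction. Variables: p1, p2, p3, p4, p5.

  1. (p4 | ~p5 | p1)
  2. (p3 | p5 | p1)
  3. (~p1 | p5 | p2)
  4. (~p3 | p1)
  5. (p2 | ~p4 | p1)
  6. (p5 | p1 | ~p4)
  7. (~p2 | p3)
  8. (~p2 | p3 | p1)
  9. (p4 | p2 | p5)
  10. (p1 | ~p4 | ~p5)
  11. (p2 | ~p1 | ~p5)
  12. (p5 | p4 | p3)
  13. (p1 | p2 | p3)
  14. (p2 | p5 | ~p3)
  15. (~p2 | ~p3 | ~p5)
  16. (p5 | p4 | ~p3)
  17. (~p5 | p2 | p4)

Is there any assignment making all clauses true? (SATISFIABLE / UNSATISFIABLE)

Try p1 = True.
Try p2 = True.
  then p3 is forced to True.
  then p5 is forced to False.
  then p4 is forced to True.
Every clause has at least one true literal under this assignment.
So p1=True  p2=True  p3=True  p4=True  p5=False is a satisfying assignment.

SATISFIABLE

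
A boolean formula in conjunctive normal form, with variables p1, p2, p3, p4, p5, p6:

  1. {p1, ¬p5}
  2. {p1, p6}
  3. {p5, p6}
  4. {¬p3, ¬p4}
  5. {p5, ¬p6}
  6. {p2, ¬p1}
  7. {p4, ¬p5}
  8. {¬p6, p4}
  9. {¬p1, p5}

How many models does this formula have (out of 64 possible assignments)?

The models are:
  p1=T p2=T p3=F p4=T p5=T p6=F
  p1=T p2=T p3=F p4=T p5=T p6=T
That's 2 in total.

2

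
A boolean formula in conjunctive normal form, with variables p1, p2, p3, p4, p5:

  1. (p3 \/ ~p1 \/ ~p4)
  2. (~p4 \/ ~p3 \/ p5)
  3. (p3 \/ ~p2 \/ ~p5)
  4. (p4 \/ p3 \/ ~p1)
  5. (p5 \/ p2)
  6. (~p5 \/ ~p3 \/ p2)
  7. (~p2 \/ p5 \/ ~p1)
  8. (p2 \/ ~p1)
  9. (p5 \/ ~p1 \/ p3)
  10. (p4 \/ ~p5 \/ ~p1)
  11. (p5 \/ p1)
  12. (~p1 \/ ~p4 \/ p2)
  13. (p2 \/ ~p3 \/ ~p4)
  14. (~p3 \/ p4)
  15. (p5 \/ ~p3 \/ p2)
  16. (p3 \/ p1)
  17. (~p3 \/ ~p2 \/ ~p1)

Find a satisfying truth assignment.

p1=0, p2=1, p3=1, p4=1, p5=1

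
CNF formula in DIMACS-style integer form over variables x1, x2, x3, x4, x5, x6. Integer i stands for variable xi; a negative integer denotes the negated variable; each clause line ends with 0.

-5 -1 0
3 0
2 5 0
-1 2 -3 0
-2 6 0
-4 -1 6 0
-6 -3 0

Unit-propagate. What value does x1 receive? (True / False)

Unit clause (x3) sets x3 = True.
(¬x3 ∨ ¬x6): since x3 = True, the clause reduces to (¬x6). x6 = False.
In (x6 ∨ ¬x2), x6 is now false; ¬x2 must hold, so x2 = False.
(x2 ∨ x5) with x2 = False leaves only x5, so x5 = True.
(¬x1 ∨ ¬x5): since x5 = True, the clause reduces to (¬x1). x1 = False.

False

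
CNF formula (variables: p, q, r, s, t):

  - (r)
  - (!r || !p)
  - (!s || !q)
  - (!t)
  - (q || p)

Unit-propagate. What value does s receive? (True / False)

(r) is a unit clause: r = True.
From (!p || !r) and r = True: p = False.
(!t) is a unit clause: t = False.
(q || p) with p = False leaves only q, so q = True.
(!q || !s) with q = True leaves only !s, so s = False.

False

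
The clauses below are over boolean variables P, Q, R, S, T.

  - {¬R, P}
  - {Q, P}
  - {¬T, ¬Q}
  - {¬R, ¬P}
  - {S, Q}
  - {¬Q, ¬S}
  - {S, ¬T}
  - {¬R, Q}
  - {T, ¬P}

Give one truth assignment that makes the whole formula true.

P=T, Q=F, R=F, S=T, T=T

Check each clause:
  1. {P, ¬R} — P is true.
  2. {Q, P} — P is true.
  3. {¬T, ¬Q} — ¬Q is true.
  4. {¬R, ¬P} — ¬R is true.
  5. {S, Q} — S is true.
  6. {¬S, ¬Q} — ¬Q is true.
  7. {S, ¬T} — S is true.
  8. {¬R, Q} — ¬R is true.
  9. {T, ¬P} — T is true.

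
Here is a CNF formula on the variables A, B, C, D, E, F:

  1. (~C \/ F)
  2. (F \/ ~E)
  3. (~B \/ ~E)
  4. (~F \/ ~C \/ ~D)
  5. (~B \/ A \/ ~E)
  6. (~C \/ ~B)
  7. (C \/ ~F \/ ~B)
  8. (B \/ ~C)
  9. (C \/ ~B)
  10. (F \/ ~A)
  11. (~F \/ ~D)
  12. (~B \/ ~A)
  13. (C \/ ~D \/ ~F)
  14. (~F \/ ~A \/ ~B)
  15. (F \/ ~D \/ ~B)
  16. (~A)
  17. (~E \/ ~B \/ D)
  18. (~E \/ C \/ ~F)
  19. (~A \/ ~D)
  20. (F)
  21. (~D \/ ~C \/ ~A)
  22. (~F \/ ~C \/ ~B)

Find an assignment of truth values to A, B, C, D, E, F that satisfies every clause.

A=F  B=F  C=F  D=F  E=F  F=T

(~A) is a unit clause, so A = False.
The clause (F) is unit: F must be True.
Unit propagation: (~D) forces D = False.
Pure literal: E appears only negated; assign E = False.
Set B = False and propagate.
  then C is forced to False.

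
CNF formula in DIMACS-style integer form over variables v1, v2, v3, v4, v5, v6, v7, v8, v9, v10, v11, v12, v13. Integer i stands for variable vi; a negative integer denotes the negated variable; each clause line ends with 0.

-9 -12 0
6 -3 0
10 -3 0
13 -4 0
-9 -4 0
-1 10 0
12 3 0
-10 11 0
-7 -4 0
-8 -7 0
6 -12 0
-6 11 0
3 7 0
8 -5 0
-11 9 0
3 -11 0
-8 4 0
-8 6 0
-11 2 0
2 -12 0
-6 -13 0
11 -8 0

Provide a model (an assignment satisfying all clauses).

v1=T  v2=T  v3=T  v4=F  v5=F  v6=T  v7=T  v8=F  v9=T  v10=T  v11=T  v12=F  v13=F

v2 occurs only positively in the remaining clauses — set v2 = True.
v5 occurs only negated in the remaining clauses — set v5 = False.
Try v1 = True.
  then v10 is forced to True.
  then v11 is forced to True.
  then v9 is forced to True.
  then v12 is forced to False.
  then v4 is forced to False.
  then v3 is forced to True.
  then v6 is forced to True.
  then v8 is forced to False.
  then v13 is forced to False.
v7 is now unconstrained; take v7 = True.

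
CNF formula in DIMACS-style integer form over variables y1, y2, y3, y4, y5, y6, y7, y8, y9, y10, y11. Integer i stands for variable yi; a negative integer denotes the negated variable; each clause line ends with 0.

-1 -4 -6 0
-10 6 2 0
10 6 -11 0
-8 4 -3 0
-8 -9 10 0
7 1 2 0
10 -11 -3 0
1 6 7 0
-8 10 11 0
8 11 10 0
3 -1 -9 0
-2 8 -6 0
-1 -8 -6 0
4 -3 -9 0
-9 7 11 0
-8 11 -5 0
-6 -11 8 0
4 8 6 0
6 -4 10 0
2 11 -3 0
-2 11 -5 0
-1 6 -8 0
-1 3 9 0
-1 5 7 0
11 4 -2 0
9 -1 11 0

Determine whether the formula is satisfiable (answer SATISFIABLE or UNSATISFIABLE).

Pure literal: y7 appears only positively; assign y7 = True.
Set y1 = False and propagate.
For the remaining variables, y2 = False, y3 = False, y4 = True, y5 = False, y6 = True, y8 = False, y9 = True, y10 = True, y11 = False works.
So y1=F, y2=F, y3=F, y4=T, y5=F, y6=T, y7=T, y8=F, y9=T, y10=T, y11=F is a satisfying assignment.

SATISFIABLE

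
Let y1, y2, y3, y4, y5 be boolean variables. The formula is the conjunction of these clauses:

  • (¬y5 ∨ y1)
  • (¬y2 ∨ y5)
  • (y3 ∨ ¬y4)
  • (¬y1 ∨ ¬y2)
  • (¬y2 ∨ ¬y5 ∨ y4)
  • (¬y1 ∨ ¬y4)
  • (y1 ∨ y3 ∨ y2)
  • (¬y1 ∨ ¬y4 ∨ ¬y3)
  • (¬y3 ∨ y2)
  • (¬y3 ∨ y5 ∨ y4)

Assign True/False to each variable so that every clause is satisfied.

Branch on y1: take y1 = True.
  then y2 is forced to False.
  then y4 is forced to False.
  then y3 is forced to False.
y5 is now unconstrained; take y5 = False.

y1 = 1, y2 = 0, y3 = 0, y4 = 0, y5 = 0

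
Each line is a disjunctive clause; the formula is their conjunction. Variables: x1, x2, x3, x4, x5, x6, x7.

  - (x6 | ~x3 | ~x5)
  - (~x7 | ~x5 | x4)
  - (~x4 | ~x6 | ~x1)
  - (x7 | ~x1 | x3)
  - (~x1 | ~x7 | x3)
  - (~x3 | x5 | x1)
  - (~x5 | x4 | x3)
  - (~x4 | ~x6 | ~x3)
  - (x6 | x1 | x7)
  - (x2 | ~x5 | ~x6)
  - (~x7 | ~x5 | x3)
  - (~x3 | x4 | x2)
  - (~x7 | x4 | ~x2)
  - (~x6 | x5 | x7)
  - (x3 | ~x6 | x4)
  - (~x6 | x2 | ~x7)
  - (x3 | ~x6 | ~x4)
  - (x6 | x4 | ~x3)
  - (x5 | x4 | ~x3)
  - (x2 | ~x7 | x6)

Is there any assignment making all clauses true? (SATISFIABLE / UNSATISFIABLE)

SATISFIABLE

Set x1 = False and propagate.
Branch on x2: take x2 = True.
For the remaining variables, x3 = False, x4 = True, x5 = False, x6 = False, x7 = True works.
So x1=F  x2=T  x3=F  x4=T  x5=F  x6=F  x7=T is a satisfying assignment.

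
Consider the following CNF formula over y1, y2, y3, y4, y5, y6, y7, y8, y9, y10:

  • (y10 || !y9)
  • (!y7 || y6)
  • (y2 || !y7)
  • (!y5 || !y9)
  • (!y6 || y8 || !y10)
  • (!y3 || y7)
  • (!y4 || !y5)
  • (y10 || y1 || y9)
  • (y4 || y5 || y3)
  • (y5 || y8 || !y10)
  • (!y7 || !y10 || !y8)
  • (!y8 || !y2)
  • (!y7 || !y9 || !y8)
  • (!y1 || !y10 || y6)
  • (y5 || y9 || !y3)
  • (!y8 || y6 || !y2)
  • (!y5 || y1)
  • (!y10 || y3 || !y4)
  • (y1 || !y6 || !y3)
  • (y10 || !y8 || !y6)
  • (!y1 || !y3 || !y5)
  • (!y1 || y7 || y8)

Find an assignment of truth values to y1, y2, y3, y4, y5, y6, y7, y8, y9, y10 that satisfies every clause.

y1=1, y2=0, y3=0, y4=0, y5=1, y6=0, y7=0, y8=1, y9=0, y10=0

Set y1 = True and propagate.
Try y2 = False.
  then y7 is forced to False.
  then y3 is forced to False.
  then y8 is forced to True.
Branch on y4: take y4 = False.
  then y5 is forced to True.
  then y9 is forced to False.
For the remaining variables, y6 = False, y10 = False works.
Check each clause:
  1. (y10 || !y9) — !y9 is true.
  2. (!y7 || y6) — !y7 is true.
  3. (y2 || !y7) — !y7 is true.
  4. (!y9 || !y5) — !y9 is true.
  5. (!y10 || y8 || !y6) — y8 is true.
  6. (!y3 || y7) — !y3 is true.
  7. (!y5 || !y4) — !y4 is true.
  8. (y10 || y9 || y1) — y1 is true.
  9. (y4 || y3 || y5) — y5 is true.
  10. (!y10 || y8 || y5) — y8 is true.
  11. (!y7 || !y8 || !y10) — !y7 is true.
  12. (!y2 || !y8) — !y2 is true.
  13. (!y7 || !y8 || !y9) — !y7 is true.
  14. (y6 || !y1 || !y10) — !y10 is true.
  15. (y9 || y5 || !y3) — !y3 is true.
  16. (y6 || !y8 || !y2) — !y2 is true.
  17. (y1 || !y5) — y1 is true.
  18. (!y10 || y3 || !y4) — !y4 is true.
  19. (y1 || !y6 || !y3) — y1 is true.
  20. (y10 || !y8 || !y6) — !y6 is true.
  21. (!y3 || !y1 || !y5) — !y3 is true.
  22. (y7 || !y1 || y8) — y8 is true.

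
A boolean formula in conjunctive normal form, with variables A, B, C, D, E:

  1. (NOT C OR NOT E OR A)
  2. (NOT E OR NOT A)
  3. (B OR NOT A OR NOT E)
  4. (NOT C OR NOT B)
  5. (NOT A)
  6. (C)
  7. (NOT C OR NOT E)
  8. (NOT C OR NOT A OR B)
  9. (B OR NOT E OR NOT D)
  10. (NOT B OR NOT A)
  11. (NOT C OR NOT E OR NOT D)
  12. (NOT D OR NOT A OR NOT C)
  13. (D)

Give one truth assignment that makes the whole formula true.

Unit propagation: (NOT A) forces A = False.
The clause (C) is unit: C must be True.
(NOT E) is a unit clause, so E = False.
The clause (NOT B) is unit: B must be False.
(D) is a unit clause, so D = True.
Every clause has at least one true literal under this assignment.

A = False, B = False, C = True, D = True, E = False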